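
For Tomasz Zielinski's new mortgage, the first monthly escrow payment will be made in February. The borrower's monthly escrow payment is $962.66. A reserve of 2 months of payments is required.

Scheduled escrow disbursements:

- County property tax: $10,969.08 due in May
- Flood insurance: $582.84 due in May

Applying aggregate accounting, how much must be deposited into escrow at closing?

$9,626.60

Cushion = 2 × $962.66 = $1,925.32
Trial balance (start $0, +$962.66 each month, − disbursements):
  Feb: +$962.66 → $962.66
  Mar: +$962.66 → $1,925.32
  Apr: +$962.66 → $2,887.98
  May: +$962.66 − $11,551.92 → -$7,701.28
  Jun: +$962.66 → -$6,738.62
  Jul: +$962.66 → -$5,775.96
  Aug: +$962.66 → -$4,813.30
  Sep: +$962.66 → -$3,850.64
  Oct: +$962.66 → -$2,887.98
  Nov: +$962.66 → -$1,925.32
  Dec: +$962.66 → -$962.66
  Jan: +$962.66 → $0.00
Lowest trial balance = -$7,701.28 (May)
Initial deposit = cushion − low point = $1,925.32 − (-$7,701.28) = $9,626.60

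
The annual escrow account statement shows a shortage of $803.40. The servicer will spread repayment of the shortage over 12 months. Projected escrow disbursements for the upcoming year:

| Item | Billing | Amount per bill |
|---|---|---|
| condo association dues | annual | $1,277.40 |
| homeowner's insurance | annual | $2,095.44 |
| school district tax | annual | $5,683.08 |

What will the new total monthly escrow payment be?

Condo association dues: $1,277.40 annually
Homeowner's insurance: $2,095.44 annually
School district tax: $5,683.08 annually
Yearly total = $9,055.92
Base monthly escrow = $9,055.92 ÷ 12 = $754.66
Shortage per month = $803.40 ÷ 12 = $66.95
Adjusted monthly = $754.66 + $66.95 = $821.61

$821.61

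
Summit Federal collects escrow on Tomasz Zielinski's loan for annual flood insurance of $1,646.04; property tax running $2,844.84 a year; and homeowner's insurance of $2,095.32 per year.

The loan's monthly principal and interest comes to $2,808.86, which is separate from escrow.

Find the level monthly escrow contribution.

Flood insurance: $1,646.04 per year
Property tax: $2,844.84 per year
Homeowner's insurance: $2,095.32 per year
Annual escrow total = $6,586.20
Per month = $6,586.20 / 12 = $548.85

$548.85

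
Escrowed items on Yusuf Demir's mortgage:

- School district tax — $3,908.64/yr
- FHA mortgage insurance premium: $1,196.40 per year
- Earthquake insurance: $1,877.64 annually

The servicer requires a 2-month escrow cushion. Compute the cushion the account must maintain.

$1,163.78

School district tax — $3,908.64 annually
FHA mortgage insurance premium — $1,196.40 annually
Earthquake insurance — $1,877.64 annually
Combined annual = $6,982.68
Base monthly escrow = $6,982.68 / 12 = $581.89
Cushion = 2 × $581.89 = $1,163.78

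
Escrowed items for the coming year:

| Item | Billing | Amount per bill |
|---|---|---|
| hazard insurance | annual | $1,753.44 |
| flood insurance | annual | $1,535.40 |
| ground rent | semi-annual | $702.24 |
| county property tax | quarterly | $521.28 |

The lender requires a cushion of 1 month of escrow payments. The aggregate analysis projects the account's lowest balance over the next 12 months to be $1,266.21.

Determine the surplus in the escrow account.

$701.34

Hazard insurance: $1,753.44 annually
Flood insurance: $1,535.40 annually
Ground rent: $702.24 × 2 = $1,404.48 annually
County property tax: $521.28 × 4 = $2,085.12 annually
Annual escrow total = $1,753.44 + $1,535.40 + $1,404.48 + $2,085.12 = $6,778.44
Monthly = $6,778.44 / 12 = $564.87
Cushion = 1 × $564.87 = $564.87
Surplus = $1,266.21 − $564.87 = $701.34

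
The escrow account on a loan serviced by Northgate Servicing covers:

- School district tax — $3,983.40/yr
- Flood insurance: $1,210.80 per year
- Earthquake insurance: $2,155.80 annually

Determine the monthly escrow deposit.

School district tax: $3,983.40/yr
Flood insurance: $1,210.80/yr
Earthquake insurance: $2,155.80/yr
Annual escrow total = $3,983.40 + $1,210.80 + $2,155.80 = $7,350.00
Monthly escrow = $7,350.00 ÷ 12 = $612.50

$612.50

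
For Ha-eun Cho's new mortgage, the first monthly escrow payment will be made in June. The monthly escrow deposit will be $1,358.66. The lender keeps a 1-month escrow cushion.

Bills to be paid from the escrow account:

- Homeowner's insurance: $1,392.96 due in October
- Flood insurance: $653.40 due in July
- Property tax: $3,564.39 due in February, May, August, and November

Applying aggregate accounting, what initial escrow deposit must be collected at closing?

Cushion = 1 × $1,358.66 = $1,358.66
Trial balance (start $0, +$1,358.66 each month, − disbursements):
  Jun: +$1,358.66 → $1,358.66
  Jul: +$1,358.66 − $653.40 → $2,063.92
  Aug: +$1,358.66 − $3,564.39 → -$141.81
  Sep: +$1,358.66 → $1,216.85
  Oct: +$1,358.66 − $1,392.96 → $1,182.55
  Nov: +$1,358.66 − $3,564.39 → -$1,023.18
  Dec: +$1,358.66 → $335.48
  Jan: +$1,358.66 → $1,694.14
  Feb: +$1,358.66 − $3,564.39 → -$511.59
  Mar: +$1,358.66 → $847.07
  Apr: +$1,358.66 → $2,205.73
  May: +$1,358.66 − $3,564.39 → $0.00
Lowest trial balance = -$1,023.18 (Nov)
Initial deposit = cushion − low point = $1,358.66 − (-$1,023.18) = $2,381.84

$2,381.84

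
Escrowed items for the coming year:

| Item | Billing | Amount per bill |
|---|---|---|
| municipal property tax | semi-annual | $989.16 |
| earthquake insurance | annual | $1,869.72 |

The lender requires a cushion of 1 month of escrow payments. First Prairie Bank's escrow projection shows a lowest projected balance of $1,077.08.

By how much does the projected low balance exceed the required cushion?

Municipal property tax: $989.16 × 2 = $1,978.32 annually
Earthquake insurance: $1,869.72 annually
Total per year = $1,978.32 + $1,869.72 = $3,848.04
Monthly = $3,848.04 ÷ 12 = $320.67
Cushion = 1 × $320.67 = $320.67
Surplus = $1,077.08 − $320.67 = $756.41

$756.41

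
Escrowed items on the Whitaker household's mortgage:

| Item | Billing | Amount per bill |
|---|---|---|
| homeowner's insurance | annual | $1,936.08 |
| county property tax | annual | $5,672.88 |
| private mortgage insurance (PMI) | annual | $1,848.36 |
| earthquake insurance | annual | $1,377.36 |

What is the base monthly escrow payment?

$902.89

Homeowner's insurance = $1,936.08/yr
County property tax = $5,672.88/yr
Private mortgage insurance (PMI) = $1,848.36/yr
Earthquake insurance = $1,377.36/yr
Annual escrow total = $1,936.08 + $5,672.88 + $1,848.36 + $1,377.36 = $10,834.68
Monthly escrow = $10,834.68 / 12 = $902.89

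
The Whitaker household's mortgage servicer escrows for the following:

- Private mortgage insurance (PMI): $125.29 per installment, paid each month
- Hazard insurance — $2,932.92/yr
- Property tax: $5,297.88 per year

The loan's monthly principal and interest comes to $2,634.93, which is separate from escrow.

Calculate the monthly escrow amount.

Private mortgage insurance (PMI): $125.29 × 12 = $1,503.48 annually
Hazard insurance: $2,932.92 annually
Property tax: $5,297.88 annually
Total annual escrow = $9,734.28
Monthly = $9,734.28 / 12 = $811.19

$811.19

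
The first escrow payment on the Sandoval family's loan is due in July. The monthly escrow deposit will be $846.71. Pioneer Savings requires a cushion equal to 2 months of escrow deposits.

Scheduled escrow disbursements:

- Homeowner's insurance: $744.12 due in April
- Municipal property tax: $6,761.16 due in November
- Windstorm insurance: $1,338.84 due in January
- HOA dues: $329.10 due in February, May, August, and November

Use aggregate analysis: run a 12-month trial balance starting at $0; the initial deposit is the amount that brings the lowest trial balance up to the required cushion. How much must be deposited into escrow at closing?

$4,879.23

Cushion = 2 × $846.71 = $1,693.42
Trial balance (start $0, +$846.71 each month, − disbursements):
  Jul: +$846.71 → $846.71
  Aug: +$846.71 − $329.10 → $1,364.32
  Sep: +$846.71 → $2,211.03
  Oct: +$846.71 → $3,057.74
  Nov: +$846.71 − $7,090.26 → -$3,185.81
  Dec: +$846.71 → -$2,339.10
  Jan: +$846.71 − $1,338.84 → -$2,831.23
  Feb: +$846.71 − $329.10 → -$2,313.62
  Mar: +$846.71 → -$1,466.91
  Apr: +$846.71 − $744.12 → -$1,364.32
  May: +$846.71 − $329.10 → -$846.71
  Jun: +$846.71 → $0.00
Lowest trial balance = -$3,185.81 (Nov)
Initial deposit = cushion − low point = $1,693.42 − (-$3,185.81) = $4,879.23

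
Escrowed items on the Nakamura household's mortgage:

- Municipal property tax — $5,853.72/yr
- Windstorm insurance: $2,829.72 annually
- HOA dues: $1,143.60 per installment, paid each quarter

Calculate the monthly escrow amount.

$1,104.82

Municipal property tax: $5,853.72/yr
Windstorm insurance: $2,829.72/yr
HOA dues: $1,143.60 × 4 = $4,574.40/yr
Combined annual = $13,257.84
Monthly escrow = $13,257.84 / 12 = $1,104.82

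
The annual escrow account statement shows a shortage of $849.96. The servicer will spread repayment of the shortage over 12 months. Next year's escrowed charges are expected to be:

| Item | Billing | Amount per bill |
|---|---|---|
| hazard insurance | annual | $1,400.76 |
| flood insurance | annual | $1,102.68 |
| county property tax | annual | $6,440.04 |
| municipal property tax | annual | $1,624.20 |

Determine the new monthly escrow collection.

$951.47

Hazard insurance: $1,400.76
Flood insurance: $1,102.68
County property tax: $6,440.04
Municipal property tax: $1,624.20
Total per year = $10,567.68
Base monthly escrow = $10,567.68 / 12 = $880.64
Monthly shortage recovery: $849.96 ÷ 12 = $70.83
New monthly escrow = $880.64 + $70.83 = $951.47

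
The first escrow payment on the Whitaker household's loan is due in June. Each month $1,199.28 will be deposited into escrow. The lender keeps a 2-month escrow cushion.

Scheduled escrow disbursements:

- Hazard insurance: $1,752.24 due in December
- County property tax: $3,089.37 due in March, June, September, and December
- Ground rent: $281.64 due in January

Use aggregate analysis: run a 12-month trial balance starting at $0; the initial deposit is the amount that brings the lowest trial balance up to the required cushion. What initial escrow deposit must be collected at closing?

$5,023.95

Cushion = 2 × $1,199.28 = $2,398.56
Trial balance (start $0, +$1,199.28 each month, − disbursements):
  Jun: +$1,199.28 − $3,089.37 → -$1,890.09
  Jul: +$1,199.28 → -$690.81
  Aug: +$1,199.28 → $508.47
  Sep: +$1,199.28 − $3,089.37 → -$1,381.62
  Oct: +$1,199.28 → -$182.34
  Nov: +$1,199.28 → $1,016.94
  Dec: +$1,199.28 − $4,841.61 → -$2,625.39
  Jan: +$1,199.28 − $281.64 → -$1,707.75
  Feb: +$1,199.28 → -$508.47
  Mar: +$1,199.28 − $3,089.37 → -$2,398.56
  Apr: +$1,199.28 → -$1,199.28
  May: +$1,199.28 → $0.00
Lowest trial balance = -$2,625.39 (Dec)
Initial deposit = cushion − low point = $2,398.56 − (-$2,625.39) = $5,023.95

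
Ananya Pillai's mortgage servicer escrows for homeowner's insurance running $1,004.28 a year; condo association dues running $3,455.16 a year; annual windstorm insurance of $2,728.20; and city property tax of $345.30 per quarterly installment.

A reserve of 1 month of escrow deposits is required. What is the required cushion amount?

Homeowner's insurance = $1,004.28
Condo association dues = $3,455.16
Windstorm insurance = $2,728.20
City property tax = $345.30 × 4 = $1,381.20
Annual escrow total = $1,004.28 + $3,455.16 + $2,728.20 + $1,381.20 = $8,568.84
Base monthly escrow = $8,568.84 ÷ 12 = $714.07
Reserve = 1 × $714.07 = $714.07

$714.07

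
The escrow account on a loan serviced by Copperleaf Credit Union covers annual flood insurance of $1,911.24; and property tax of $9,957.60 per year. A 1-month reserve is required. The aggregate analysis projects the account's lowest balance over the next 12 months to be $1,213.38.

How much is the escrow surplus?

Flood insurance — $1,911.24 annually
Property tax — $9,957.60 annually
Annual escrow total = $1,911.24 + $9,957.60 = $11,868.84
Monthly = $11,868.84 / 12 = $989.07
Required cushion = 1 × $989.07 = $989.07
Surplus = $1,213.38 − $989.07 = $224.31

$224.31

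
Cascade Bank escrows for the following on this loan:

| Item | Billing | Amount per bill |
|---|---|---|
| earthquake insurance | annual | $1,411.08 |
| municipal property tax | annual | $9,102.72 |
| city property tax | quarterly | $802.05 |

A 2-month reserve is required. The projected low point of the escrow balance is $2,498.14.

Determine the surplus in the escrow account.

Earthquake insurance: $1,411.08 per year
Municipal property tax: $9,102.72 per year
City property tax: $802.05 × 4 = $3,208.20 per year
Total annual escrow = $1,411.08 + $9,102.72 + $3,208.20 = $13,722.00
Base monthly escrow = $13,722.00 ÷ 12 = $1,143.50
Cushion = 2 × $1,143.50 = $2,287.00
Excess over cushion: $2,498.14 − $2,287.00 = $211.14

$211.14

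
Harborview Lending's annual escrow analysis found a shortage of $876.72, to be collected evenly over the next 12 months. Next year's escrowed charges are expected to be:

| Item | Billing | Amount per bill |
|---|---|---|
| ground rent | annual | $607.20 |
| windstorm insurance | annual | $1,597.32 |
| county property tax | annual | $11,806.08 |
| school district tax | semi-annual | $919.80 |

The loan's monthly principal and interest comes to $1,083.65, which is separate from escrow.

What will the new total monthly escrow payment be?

Ground rent — $607.20/yr
Windstorm insurance — $1,597.32/yr
County property tax — $11,806.08/yr
School district tax — $919.80 × 2 = $1,839.60/yr
Total annual escrow = $607.20 + $1,597.32 + $11,806.08 + $1,839.60 = $15,850.20
Per month = $15,850.20 ÷ 12 = $1,320.85
Shortage per month = $876.72 / 12 = $73.06
New monthly escrow = $1,320.85 + $73.06 = $1,393.91

$1,393.91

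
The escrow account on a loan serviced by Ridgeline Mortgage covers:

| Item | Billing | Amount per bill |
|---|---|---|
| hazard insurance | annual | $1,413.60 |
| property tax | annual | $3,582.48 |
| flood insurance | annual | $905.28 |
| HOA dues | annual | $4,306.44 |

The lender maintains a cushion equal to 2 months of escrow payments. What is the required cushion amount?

Hazard insurance = $1,413.60 annually
Property tax = $3,582.48 annually
Flood insurance = $905.28 annually
HOA dues = $4,306.44 annually
Total annual escrow = $1,413.60 + $3,582.48 + $905.28 + $4,306.44 = $10,207.80
Monthly escrow = $10,207.80 / 12 = $850.65
Cushion = 2 × $850.65 = $1,701.30

$1,701.30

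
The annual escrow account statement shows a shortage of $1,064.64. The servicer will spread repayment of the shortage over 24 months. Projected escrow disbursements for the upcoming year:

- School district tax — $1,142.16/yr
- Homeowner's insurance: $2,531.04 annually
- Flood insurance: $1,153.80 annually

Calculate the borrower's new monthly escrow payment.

School district tax — $1,142.16 per year
Homeowner's insurance — $2,531.04 per year
Flood insurance — $1,153.80 per year
Combined annual = $4,827.00
Base monthly escrow = $4,827.00 ÷ 12 = $402.25
Monthly shortage recovery: $1,064.64 / 24 = $44.36
Adjusted monthly = $402.25 + $44.36 = $446.61

$446.61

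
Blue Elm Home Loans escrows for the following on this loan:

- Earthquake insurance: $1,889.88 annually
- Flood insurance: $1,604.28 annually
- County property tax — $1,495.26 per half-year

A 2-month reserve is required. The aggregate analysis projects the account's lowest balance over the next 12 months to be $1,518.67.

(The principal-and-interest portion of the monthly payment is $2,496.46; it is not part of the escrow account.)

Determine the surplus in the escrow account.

$437.89

Earthquake insurance: $1,889.88/yr
Flood insurance: $1,604.28/yr
County property tax: $1,495.26 × 2 = $2,990.52/yr
Total per year = $6,484.68
Per month = $6,484.68 / 12 = $540.39
Required cushion = 2 × $540.39 = $1,080.78
Surplus = $1,518.67 − $1,080.78 = $437.89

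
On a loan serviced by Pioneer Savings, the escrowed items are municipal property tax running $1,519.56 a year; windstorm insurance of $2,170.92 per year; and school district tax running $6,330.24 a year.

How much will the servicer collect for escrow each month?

$835.06

Municipal property tax — $1,519.56/yr
Windstorm insurance — $2,170.92/yr
School district tax — $6,330.24/yr
Total annual escrow = $10,020.72
Base monthly escrow = $10,020.72 ÷ 12 = $835.06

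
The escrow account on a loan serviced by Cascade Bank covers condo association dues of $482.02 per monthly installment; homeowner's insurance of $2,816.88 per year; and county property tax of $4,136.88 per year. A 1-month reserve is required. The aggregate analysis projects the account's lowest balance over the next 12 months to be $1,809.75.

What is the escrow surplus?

Condo association dues = $482.02 × 12 = $5,784.24
Homeowner's insurance = $2,816.88
County property tax = $4,136.88
Total per year = $5,784.24 + $2,816.88 + $4,136.88 = $12,738.00
Monthly = $12,738.00 ÷ 12 = $1,061.50
Required cushion = 1 × $1,061.50 = $1,061.50
Excess over cushion: $1,809.75 − $1,061.50 = $748.25

$748.25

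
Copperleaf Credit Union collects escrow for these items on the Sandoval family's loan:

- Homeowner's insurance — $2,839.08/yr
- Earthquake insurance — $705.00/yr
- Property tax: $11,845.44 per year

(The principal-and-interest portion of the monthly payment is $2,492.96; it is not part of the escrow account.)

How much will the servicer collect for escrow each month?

Homeowner's insurance — $2,839.08 annually
Earthquake insurance — $705.00 annually
Property tax — $11,845.44 annually
Total per year = $2,839.08 + $705.00 + $11,845.44 = $15,389.52
Monthly escrow = $15,389.52 ÷ 12 = $1,282.46

$1,282.46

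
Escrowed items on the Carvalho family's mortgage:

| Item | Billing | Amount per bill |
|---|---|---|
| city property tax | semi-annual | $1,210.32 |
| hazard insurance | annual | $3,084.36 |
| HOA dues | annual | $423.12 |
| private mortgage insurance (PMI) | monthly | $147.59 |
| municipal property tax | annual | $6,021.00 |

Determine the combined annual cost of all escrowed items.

$13,720.20

City property tax = $1,210.32 × 2 = $2,420.64 per year
Hazard insurance = $3,084.36 per year
HOA dues = $423.12 per year
Private mortgage insurance (PMI) = $147.59 × 12 = $1,771.08 per year
Municipal property tax = $6,021.00 per year
Total annual escrow = $13,720.20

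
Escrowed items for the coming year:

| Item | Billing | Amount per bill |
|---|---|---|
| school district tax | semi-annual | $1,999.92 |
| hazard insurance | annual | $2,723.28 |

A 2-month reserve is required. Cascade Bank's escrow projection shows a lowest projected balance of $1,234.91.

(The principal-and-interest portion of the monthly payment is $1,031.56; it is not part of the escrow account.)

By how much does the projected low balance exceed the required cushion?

School district tax: $1,999.92 × 2 = $3,999.84 annually
Hazard insurance: $2,723.28 annually
Combined annual = $3,999.84 + $2,723.28 = $6,723.12
Monthly escrow = $6,723.12 ÷ 12 = $560.26
Cushion = 2 × $560.26 = $1,120.52
Excess over cushion: $1,234.91 − $1,120.52 = $114.39

$114.39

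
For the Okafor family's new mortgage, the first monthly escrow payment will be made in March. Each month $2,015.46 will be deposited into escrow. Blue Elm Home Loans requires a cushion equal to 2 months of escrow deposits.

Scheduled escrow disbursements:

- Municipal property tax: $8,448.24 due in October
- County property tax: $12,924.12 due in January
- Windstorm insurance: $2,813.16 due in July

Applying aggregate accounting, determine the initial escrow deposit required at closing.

Cushion = 2 × $2,015.46 = $4,030.92
Trial balance (start $0, +$2,015.46 each month, − disbursements):
  Mar: +$2,015.46 → $2,015.46
  Apr: +$2,015.46 → $4,030.92
  May: +$2,015.46 → $6,046.38
  Jun: +$2,015.46 → $8,061.84
  Jul: +$2,015.46 − $2,813.16 → $7,264.14
  Aug: +$2,015.46 → $9,279.60
  Sep: +$2,015.46 → $11,295.06
  Oct: +$2,015.46 − $8,448.24 → $4,862.28
  Nov: +$2,015.46 → $6,877.74
  Dec: +$2,015.46 → $8,893.20
  Jan: +$2,015.46 − $12,924.12 → -$2,015.46
  Feb: +$2,015.46 → $0.00
Lowest trial balance = -$2,015.46 (Jan)
Initial deposit = cushion − low point = $4,030.92 − (-$2,015.46) = $6,046.38

$6,046.38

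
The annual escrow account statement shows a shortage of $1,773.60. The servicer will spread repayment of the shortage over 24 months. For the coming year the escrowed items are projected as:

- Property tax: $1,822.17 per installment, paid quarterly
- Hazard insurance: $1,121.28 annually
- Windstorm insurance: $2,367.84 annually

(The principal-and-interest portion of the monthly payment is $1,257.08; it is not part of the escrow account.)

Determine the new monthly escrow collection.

$972.05

Property tax — $1,822.17 × 4 = $7,288.68
Hazard insurance — $1,121.28
Windstorm insurance — $2,367.84
Total per year = $10,777.80
Monthly = $10,777.80 ÷ 12 = $898.15
Monthly shortage recovery: $1,773.60 / 24 = $73.90
New monthly escrow = $898.15 + $73.90 = $972.05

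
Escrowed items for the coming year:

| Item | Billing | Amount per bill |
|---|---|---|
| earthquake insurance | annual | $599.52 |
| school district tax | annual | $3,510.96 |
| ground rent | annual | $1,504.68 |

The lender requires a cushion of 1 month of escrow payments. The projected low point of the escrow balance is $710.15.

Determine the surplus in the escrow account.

Earthquake insurance: $599.52 annually
School district tax: $3,510.96 annually
Ground rent: $1,504.68 annually
Yearly total = $599.52 + $3,510.96 + $1,504.68 = $5,615.16
Per month = $5,615.16 ÷ 12 = $467.93
Cushion = 1 × $467.93 = $467.93
Excess over cushion: $710.15 − $467.93 = $242.22

$242.22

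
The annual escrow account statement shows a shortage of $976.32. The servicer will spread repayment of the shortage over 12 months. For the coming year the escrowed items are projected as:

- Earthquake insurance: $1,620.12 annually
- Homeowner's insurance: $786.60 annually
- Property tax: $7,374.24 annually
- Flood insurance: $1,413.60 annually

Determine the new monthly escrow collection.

$1,014.24

Earthquake insurance: $1,620.12 per year
Homeowner's insurance: $786.60 per year
Property tax: $7,374.24 per year
Flood insurance: $1,413.60 per year
Annual escrow total = $1,620.12 + $786.60 + $7,374.24 + $1,413.60 = $11,194.56
Base monthly escrow = $11,194.56 ÷ 12 = $932.88
Shortage per month = $976.32 / 12 = $81.36
Adjusted monthly = $932.88 + $81.36 = $1,014.24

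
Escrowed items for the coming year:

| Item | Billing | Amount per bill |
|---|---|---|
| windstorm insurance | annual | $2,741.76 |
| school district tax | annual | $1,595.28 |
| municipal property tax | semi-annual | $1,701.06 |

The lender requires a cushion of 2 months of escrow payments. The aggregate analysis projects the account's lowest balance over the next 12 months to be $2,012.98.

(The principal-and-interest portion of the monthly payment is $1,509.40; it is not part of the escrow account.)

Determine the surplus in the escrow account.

Windstorm insurance = $2,741.76/yr
School district tax = $1,595.28/yr
Municipal property tax = $1,701.06 × 2 = $3,402.12/yr
Yearly total = $7,739.16
Base monthly escrow = $7,739.16 ÷ 12 = $644.93
Required cushion = 2 × $644.93 = $1,289.86
Excess over cushion: $2,012.98 − $1,289.86 = $723.12

$723.12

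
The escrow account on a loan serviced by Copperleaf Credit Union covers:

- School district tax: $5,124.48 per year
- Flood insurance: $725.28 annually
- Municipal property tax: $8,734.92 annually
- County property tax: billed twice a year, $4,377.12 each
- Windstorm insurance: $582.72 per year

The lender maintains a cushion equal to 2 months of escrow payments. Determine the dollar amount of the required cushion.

School district tax — $5,124.48 per year
Flood insurance — $725.28 per year
Municipal property tax — $8,734.92 per year
County property tax — $4,377.12 × 2 = $8,754.24 per year
Windstorm insurance — $582.72 per year
Total annual escrow = $5,124.48 + $725.28 + $8,734.92 + $8,754.24 + $582.72 = $23,921.64
Per month = $23,921.64 ÷ 12 = $1,993.47
Reserve = 2 × $1,993.47 = $3,986.94

$3,986.94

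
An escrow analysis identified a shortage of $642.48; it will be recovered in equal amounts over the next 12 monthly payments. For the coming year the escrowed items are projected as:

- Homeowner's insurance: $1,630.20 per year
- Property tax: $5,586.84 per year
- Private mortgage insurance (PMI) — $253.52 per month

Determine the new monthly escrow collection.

$908.48

Homeowner's insurance = $1,630.20
Property tax = $5,586.84
Private mortgage insurance (PMI) = $253.52 × 12 = $3,042.24
Combined annual = $1,630.20 + $5,586.84 + $3,042.24 = $10,259.28
Per month = $10,259.28 / 12 = $854.94
Shortage spread = $642.48 / 12 = $53.54/mo
New monthly escrow = $854.94 + $53.54 = $908.48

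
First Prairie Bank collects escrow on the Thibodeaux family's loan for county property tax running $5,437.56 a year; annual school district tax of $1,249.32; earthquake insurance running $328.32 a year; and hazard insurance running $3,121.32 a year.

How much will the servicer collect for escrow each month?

County property tax — $5,437.56/yr
School district tax — $1,249.32/yr
Earthquake insurance — $328.32/yr
Hazard insurance — $3,121.32/yr
Annual escrow total = $5,437.56 + $1,249.32 + $328.32 + $3,121.32 = $10,136.52
Monthly escrow = $10,136.52 ÷ 12 = $844.71

$844.71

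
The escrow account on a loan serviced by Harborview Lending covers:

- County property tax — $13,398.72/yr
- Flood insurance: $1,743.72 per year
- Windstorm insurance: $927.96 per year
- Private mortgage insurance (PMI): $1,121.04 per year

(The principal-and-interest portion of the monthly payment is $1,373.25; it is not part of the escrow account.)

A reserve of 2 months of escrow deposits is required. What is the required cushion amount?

$2,865.24

County property tax: $13,398.72 per year
Flood insurance: $1,743.72 per year
Windstorm insurance: $927.96 per year
Private mortgage insurance (PMI): $1,121.04 per year
Total annual escrow = $13,398.72 + $1,743.72 + $927.96 + $1,121.04 = $17,191.44
Monthly = $17,191.44 / 12 = $1,432.62
Required cushion = 2 × $1,432.62 = $2,865.24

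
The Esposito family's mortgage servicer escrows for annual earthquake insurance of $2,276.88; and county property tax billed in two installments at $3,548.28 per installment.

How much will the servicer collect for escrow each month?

$781.12

Earthquake insurance — $2,276.88 annually
County property tax — $3,548.28 × 2 = $7,096.56 annually
Annual escrow total = $2,276.88 + $7,096.56 = $9,373.44
Monthly escrow = $9,373.44 ÷ 12 = $781.12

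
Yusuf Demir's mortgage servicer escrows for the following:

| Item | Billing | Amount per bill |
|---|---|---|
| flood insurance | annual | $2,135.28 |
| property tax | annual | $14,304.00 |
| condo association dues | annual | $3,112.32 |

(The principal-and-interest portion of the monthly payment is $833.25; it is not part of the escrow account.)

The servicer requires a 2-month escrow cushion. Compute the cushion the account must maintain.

$3,258.60

Flood insurance — $2,135.28 annually
Property tax — $14,304.00 annually
Condo association dues — $3,112.32 annually
Combined annual = $19,551.60
Monthly = $19,551.60 / 12 = $1,629.30
Reserve = 2 × $1,629.30 = $3,258.60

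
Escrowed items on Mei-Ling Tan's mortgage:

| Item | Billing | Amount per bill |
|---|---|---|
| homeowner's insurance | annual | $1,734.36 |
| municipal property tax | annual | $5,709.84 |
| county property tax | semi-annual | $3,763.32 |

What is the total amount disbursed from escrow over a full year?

Homeowner's insurance — $1,734.36/yr
Municipal property tax — $5,709.84/yr
County property tax — $3,763.32 × 2 = $7,526.64/yr
Total per year = $14,970.84

$14,970.84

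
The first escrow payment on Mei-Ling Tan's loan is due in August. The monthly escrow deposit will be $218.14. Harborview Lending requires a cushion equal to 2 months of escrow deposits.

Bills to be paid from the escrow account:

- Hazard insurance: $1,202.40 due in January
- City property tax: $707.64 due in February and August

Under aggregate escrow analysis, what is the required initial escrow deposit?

$1,526.98

Cushion = 2 × $218.14 = $436.28
Trial balance (start $0, +$218.14 each month, − disbursements):
  Aug: +$218.14 − $707.64 → -$489.50
  Sep: +$218.14 → -$271.36
  Oct: +$218.14 → -$53.22
  Nov: +$218.14 → $164.92
  Dec: +$218.14 → $383.06
  Jan: +$218.14 − $1,202.40 → -$601.20
  Feb: +$218.14 − $707.64 → -$1,090.70
  Mar: +$218.14 → -$872.56
  Apr: +$218.14 → -$654.42
  May: +$218.14 → -$436.28
  Jun: +$218.14 → -$218.14
  Jul: +$218.14 → $0.00
Lowest trial balance = -$1,090.70 (Feb)
Initial deposit = cushion − low point = $436.28 − (-$1,090.70) = $1,526.98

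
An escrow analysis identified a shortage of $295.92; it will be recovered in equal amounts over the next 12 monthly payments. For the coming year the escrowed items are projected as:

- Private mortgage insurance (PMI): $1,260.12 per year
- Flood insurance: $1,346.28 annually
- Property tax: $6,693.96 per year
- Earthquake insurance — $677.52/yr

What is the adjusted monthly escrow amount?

Private mortgage insurance (PMI) = $1,260.12/yr
Flood insurance = $1,346.28/yr
Property tax = $6,693.96/yr
Earthquake insurance = $677.52/yr
Annual escrow total = $1,260.12 + $1,346.28 + $6,693.96 + $677.52 = $9,977.88
Base monthly escrow = $9,977.88 ÷ 12 = $831.49
Shortage spread = $295.92 / 12 = $24.66/mo
New monthly escrow = $831.49 + $24.66 = $856.15

$856.15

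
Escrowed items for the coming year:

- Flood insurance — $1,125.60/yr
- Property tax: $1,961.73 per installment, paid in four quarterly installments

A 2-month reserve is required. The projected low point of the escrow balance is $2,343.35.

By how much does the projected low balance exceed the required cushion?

Flood insurance = $1,125.60 per year
Property tax = $1,961.73 × 4 = $7,846.92 per year
Annual escrow total = $1,125.60 + $7,846.92 = $8,972.52
Monthly escrow = $8,972.52 / 12 = $747.71
Cushion = 2 × $747.71 = $1,495.42
Surplus = $2,343.35 − $1,495.42 = $847.93

$847.93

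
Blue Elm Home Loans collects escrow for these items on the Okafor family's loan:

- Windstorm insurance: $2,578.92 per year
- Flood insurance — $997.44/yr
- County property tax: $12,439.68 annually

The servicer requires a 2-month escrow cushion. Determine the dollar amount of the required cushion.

Windstorm insurance — $2,578.92 annually
Flood insurance — $997.44 annually
County property tax — $12,439.68 annually
Total per year = $16,016.04
Per month = $16,016.04 ÷ 12 = $1,334.67
Reserve = 2 × $1,334.67 = $2,669.34

$2,669.34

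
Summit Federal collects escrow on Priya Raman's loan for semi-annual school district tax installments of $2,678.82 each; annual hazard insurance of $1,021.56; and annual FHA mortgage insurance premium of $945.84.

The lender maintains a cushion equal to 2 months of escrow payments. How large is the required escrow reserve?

$1,220.84

School district tax — $2,678.82 × 2 = $5,357.64/yr
Hazard insurance — $1,021.56/yr
FHA mortgage insurance premium — $945.84/yr
Combined annual = $7,325.04
Per month = $7,325.04 ÷ 12 = $610.42
Cushion = 2 × $610.42 = $1,220.84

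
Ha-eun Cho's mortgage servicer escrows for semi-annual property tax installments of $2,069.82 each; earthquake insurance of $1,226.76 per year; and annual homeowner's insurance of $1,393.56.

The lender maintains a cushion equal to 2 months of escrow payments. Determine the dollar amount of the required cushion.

Property tax — $2,069.82 × 2 = $4,139.64/yr
Earthquake insurance — $1,226.76/yr
Homeowner's insurance — $1,393.56/yr
Yearly total = $6,759.96
Monthly escrow = $6,759.96 / 12 = $563.33
Required cushion = 2 × $563.33 = $1,126.66

$1,126.66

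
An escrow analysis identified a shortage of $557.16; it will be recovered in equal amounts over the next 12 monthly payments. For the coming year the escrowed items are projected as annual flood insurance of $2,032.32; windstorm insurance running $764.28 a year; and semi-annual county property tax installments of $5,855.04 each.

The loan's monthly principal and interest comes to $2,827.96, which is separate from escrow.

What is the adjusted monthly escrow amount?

$1,255.32

Flood insurance = $2,032.32/yr
Windstorm insurance = $764.28/yr
County property tax = $5,855.04 × 2 = $11,710.08/yr
Annual escrow total = $14,506.68
Base monthly escrow = $14,506.68 ÷ 12 = $1,208.89
Monthly shortage recovery: $557.16 / 12 = $46.43
New monthly escrow = $1,208.89 + $46.43 = $1,255.32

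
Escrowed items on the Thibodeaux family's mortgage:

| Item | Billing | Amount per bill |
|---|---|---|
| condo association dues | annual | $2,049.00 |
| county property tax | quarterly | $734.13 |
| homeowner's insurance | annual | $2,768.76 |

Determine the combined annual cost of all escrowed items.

Condo association dues — $2,049.00 annually
County property tax — $734.13 × 4 = $2,936.52 annually
Homeowner's insurance — $2,768.76 annually
Combined annual = $2,049.00 + $2,936.52 + $2,768.76 = $7,754.28

$7,754.28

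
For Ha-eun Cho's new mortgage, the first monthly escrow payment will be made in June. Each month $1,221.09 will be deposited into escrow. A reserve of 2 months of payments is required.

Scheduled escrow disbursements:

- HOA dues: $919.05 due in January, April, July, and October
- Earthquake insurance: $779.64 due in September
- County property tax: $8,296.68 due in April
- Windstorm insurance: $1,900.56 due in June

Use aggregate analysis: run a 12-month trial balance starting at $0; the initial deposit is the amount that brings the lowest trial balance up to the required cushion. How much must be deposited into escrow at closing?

$3,663.27

Cushion = 2 × $1,221.09 = $2,442.18
Trial balance (start $0, +$1,221.09 each month, − disbursements):
  Jun: +$1,221.09 − $1,900.56 → -$679.47
  Jul: +$1,221.09 − $919.05 → -$377.43
  Aug: +$1,221.09 → $843.66
  Sep: +$1,221.09 − $779.64 → $1,285.11
  Oct: +$1,221.09 − $919.05 → $1,587.15
  Nov: +$1,221.09 → $2,808.24
  Dec: +$1,221.09 → $4,029.33
  Jan: +$1,221.09 − $919.05 → $4,331.37
  Feb: +$1,221.09 → $5,552.46
  Mar: +$1,221.09 → $6,773.55
  Apr: +$1,221.09 − $9,215.73 → -$1,221.09
  May: +$1,221.09 → $0.00
Lowest trial balance = -$1,221.09 (Apr)
Initial deposit = cushion − low point = $2,442.18 − (-$1,221.09) = $3,663.27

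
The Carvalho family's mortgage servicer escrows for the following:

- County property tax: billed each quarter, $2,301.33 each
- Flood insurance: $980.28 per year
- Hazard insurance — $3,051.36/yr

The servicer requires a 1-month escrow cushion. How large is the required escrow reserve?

$1,103.08

County property tax — $2,301.33 × 4 = $9,205.32 per year
Flood insurance — $980.28 per year
Hazard insurance — $3,051.36 per year
Combined annual = $13,236.96
Monthly = $13,236.96 / 12 = $1,103.08
Reserve = 1 × $1,103.08 = $1,103.08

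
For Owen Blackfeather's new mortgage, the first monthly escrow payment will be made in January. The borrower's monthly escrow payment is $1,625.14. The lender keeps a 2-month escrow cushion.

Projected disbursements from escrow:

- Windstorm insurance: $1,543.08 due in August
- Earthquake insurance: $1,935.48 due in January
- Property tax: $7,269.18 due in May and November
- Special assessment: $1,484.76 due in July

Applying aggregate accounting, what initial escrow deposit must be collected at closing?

Cushion = 2 × $1,625.14 = $3,250.28
Trial balance (start $0, +$1,625.14 each month, − disbursements):
  Jan: +$1,625.14 − $1,935.48 → -$310.34
  Feb: +$1,625.14 → $1,314.80
  Mar: +$1,625.14 → $2,939.94
  Apr: +$1,625.14 → $4,565.08
  May: +$1,625.14 − $7,269.18 → -$1,078.96
  Jun: +$1,625.14 → $546.18
  Jul: +$1,625.14 − $1,484.76 → $686.56
  Aug: +$1,625.14 − $1,543.08 → $768.62
  Sep: +$1,625.14 → $2,393.76
  Oct: +$1,625.14 → $4,018.90
  Nov: +$1,625.14 − $7,269.18 → -$1,625.14
  Dec: +$1,625.14 → $0.00
Lowest trial balance = -$1,625.14 (Nov)
Initial deposit = cushion − low point = $3,250.28 − (-$1,625.14) = $4,875.42

$4,875.42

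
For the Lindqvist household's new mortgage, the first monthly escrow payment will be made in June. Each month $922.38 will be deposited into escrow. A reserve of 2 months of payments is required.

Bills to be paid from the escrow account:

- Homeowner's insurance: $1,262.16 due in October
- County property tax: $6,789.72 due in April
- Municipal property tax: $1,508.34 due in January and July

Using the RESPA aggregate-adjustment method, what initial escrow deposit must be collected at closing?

Cushion = 2 × $922.38 = $1,844.76
Trial balance (start $0, +$922.38 each month, − disbursements):
  Jun: +$922.38 → $922.38
  Jul: +$922.38 − $1,508.34 → $336.42
  Aug: +$922.38 → $1,258.80
  Sep: +$922.38 → $2,181.18
  Oct: +$922.38 − $1,262.16 → $1,841.40
  Nov: +$922.38 → $2,763.78
  Dec: +$922.38 → $3,686.16
  Jan: +$922.38 − $1,508.34 → $3,100.20
  Feb: +$922.38 → $4,022.58
  Mar: +$922.38 → $4,944.96
  Apr: +$922.38 − $6,789.72 → -$922.38
  May: +$922.38 → $0.00
Lowest trial balance = -$922.38 (Apr)
Initial deposit = cushion − low point = $1,844.76 − (-$922.38) = $2,767.14

$2,767.14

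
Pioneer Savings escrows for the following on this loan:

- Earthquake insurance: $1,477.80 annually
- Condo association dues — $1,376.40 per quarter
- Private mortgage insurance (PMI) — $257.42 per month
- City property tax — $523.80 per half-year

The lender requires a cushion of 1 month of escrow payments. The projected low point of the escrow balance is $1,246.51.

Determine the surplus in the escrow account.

Earthquake insurance = $1,477.80 annually
Condo association dues = $1,376.40 × 4 = $5,505.60 annually
Private mortgage insurance (PMI) = $257.42 × 12 = $3,089.04 annually
City property tax = $523.80 × 2 = $1,047.60 annually
Yearly total = $11,120.04
Base monthly escrow = $11,120.04 ÷ 12 = $926.67
Required reserve = 1 × $926.67 = $926.67
Surplus = $1,246.51 − $926.67 = $319.84

$319.84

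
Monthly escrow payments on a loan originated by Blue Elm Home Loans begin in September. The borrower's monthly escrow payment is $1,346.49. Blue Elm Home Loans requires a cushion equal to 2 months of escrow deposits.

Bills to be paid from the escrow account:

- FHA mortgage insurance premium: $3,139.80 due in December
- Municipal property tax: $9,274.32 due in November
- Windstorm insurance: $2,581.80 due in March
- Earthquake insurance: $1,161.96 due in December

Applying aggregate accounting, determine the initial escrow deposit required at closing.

$10,883.10

Cushion = 2 × $1,346.49 = $2,692.98
Trial balance (start $0, +$1,346.49 each month, − disbursements):
  Sep: +$1,346.49 → $1,346.49
  Oct: +$1,346.49 → $2,692.98
  Nov: +$1,346.49 − $9,274.32 → -$5,234.85
  Dec: +$1,346.49 − $4,301.76 → -$8,190.12
  Jan: +$1,346.49 → -$6,843.63
  Feb: +$1,346.49 → -$5,497.14
  Mar: +$1,346.49 − $2,581.80 → -$6,732.45
  Apr: +$1,346.49 → -$5,385.96
  May: +$1,346.49 → -$4,039.47
  Jun: +$1,346.49 → -$2,692.98
  Jul: +$1,346.49 → -$1,346.49
  Aug: +$1,346.49 → $0.00
Lowest trial balance = -$8,190.12 (Dec)
Initial deposit = cushion − low point = $2,692.98 − (-$8,190.12) = $10,883.10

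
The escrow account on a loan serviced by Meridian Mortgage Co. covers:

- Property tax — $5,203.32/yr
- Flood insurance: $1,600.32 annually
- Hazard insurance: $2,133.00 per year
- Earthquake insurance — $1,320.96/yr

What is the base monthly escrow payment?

$854.80

Property tax: $5,203.32/yr
Flood insurance: $1,600.32/yr
Hazard insurance: $2,133.00/yr
Earthquake insurance: $1,320.96/yr
Annual escrow total = $10,257.60
Monthly escrow = $10,257.60 / 12 = $854.80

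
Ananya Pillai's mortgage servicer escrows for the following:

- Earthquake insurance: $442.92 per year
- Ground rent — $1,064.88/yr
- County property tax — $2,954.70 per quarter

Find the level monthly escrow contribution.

$1,110.55

Earthquake insurance — $442.92/yr
Ground rent — $1,064.88/yr
County property tax — $2,954.70 × 4 = $11,818.80/yr
Combined annual = $442.92 + $1,064.88 + $11,818.80 = $13,326.60
Per month = $13,326.60 ÷ 12 = $1,110.55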